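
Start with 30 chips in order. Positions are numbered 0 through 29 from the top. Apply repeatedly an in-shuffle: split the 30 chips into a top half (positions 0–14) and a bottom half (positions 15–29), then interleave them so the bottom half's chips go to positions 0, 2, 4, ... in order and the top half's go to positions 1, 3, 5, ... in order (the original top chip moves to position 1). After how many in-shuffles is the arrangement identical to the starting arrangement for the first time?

5

The in-shuffle permutes the 30 positions with cycle lengths [5, 5, 5, 5, 5, 5].
Every chip is home exactly when every cycle has completed a whole number of laps, i.e. after lcm(5) = 5 in-shuffles.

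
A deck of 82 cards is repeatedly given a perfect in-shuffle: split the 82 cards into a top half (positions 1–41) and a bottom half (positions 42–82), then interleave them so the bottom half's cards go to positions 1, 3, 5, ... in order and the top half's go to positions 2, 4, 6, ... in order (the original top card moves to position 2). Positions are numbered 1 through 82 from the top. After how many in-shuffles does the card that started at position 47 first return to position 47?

Follow position 47 under repeated in-shuffles:
47 → 11 → 22 → 44 → 5 → 10 → 20 → 40 → ... → 47 (length 82)
It first returns after 82 in-shuffles.

82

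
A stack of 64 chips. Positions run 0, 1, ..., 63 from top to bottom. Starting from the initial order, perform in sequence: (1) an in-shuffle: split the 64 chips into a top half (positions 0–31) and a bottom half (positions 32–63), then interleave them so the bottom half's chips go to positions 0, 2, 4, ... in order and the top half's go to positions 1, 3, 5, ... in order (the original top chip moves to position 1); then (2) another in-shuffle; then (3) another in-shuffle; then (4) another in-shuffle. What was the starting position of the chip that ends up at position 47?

2

Undo the operations in reverse order, starting from position 47:
  undo op 4 (in-shuffle, from top half): 47 ← 23
  undo op 3 (in-shuffle, from top half): 23 ← 11
  undo op 2 (in-shuffle, from top half): 11 ← 5
  undo op 1 (in-shuffle, from top half): 5 ← 2
So the chip at position 47 came from original position 2.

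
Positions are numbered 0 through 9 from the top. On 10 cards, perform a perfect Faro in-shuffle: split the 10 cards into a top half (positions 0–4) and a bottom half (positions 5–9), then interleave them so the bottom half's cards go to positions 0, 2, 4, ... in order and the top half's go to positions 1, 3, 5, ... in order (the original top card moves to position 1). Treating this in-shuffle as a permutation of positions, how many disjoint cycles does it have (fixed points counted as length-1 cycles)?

Trace each unvisited position around until it returns:
(0 1 3 7 4 9 8 6 2 5)
1 cycle in total.

1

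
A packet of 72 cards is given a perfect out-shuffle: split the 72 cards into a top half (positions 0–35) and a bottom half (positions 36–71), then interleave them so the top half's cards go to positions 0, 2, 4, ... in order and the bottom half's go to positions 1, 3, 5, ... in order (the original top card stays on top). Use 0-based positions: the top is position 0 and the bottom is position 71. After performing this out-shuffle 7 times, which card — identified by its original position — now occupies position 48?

27

Work backwards from position 48, undoing one out-shuffle at a time:
48 ← 24 ← 12 ← 6 ← 3 ← 37 ← 54 ← 27
So the card now at position 48 started at position 27.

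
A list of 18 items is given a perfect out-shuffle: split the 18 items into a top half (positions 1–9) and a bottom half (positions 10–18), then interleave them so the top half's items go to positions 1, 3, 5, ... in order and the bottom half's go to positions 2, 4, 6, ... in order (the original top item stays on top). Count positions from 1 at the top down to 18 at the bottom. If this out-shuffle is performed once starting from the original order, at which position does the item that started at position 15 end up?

Track the item's position through each out-shuffle:
15 → 12

12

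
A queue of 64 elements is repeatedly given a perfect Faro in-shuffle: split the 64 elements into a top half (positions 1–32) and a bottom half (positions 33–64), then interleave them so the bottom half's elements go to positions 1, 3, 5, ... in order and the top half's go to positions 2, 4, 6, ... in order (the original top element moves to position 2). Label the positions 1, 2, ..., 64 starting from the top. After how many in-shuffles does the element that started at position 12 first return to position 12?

12

Follow position 12 under repeated in-shuffles:
12 → 24 → 48 → 31 → 62 → 59 → 53 → 41 → 17 → 34 → 3 → 6 → 12
It first returns after 12 in-shuffles.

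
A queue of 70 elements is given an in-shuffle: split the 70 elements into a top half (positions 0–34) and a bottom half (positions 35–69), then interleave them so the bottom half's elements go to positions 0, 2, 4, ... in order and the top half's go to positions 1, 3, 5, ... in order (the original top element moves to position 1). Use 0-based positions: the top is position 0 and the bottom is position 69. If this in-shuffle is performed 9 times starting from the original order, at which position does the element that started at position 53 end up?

Track the element's position through each in-shuffle:
53 → 36 → 2 → 5 → 11 → 23 → 47 → 24 → 49 → 28

28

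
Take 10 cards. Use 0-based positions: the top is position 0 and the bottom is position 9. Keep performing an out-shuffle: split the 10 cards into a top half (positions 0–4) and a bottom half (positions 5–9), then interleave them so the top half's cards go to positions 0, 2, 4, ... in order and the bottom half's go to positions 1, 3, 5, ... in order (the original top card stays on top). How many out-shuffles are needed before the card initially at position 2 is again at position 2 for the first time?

Follow position 2 under repeated out-shuffles:
2 → 4 → 8 → 7 → 5 → 1 → 2
It first returns after 6 out-shuffles.

6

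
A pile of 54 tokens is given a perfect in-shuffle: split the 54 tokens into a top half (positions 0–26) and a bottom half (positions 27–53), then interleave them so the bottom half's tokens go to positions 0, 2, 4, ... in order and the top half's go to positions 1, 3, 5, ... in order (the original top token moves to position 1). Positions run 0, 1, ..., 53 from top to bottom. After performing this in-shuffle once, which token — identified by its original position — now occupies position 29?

14

Work backwards from position 29, undoing one in-shuffle at a time:
29 ← 14
So the token now at position 29 started at position 14.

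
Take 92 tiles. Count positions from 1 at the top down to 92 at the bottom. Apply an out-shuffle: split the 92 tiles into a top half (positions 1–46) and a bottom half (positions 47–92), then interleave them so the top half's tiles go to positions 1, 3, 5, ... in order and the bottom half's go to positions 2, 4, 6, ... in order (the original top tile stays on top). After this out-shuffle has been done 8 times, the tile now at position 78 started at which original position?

50

Work backwards from position 78, undoing one out-shuffle at a time:
78 ← 85 ← 43 ← 22 ← 57 ← 29 ← 15 ← 8 ← 50
So the tile now at position 78 started at position 50.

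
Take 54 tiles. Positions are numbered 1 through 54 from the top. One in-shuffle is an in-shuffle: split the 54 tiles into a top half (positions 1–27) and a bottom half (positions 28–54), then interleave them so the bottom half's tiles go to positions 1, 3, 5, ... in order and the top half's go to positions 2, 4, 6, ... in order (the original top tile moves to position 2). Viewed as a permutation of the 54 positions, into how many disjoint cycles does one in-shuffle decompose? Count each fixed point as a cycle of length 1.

Trace each unvisited position around until it returns:
(1 2 4 8 16 32 ... len 20) (3 6 12 24 48 41 ... len 20) (5 10 20 40 25 50 45 35 15 30) (11 22 44 33)
4 cycles in total.

4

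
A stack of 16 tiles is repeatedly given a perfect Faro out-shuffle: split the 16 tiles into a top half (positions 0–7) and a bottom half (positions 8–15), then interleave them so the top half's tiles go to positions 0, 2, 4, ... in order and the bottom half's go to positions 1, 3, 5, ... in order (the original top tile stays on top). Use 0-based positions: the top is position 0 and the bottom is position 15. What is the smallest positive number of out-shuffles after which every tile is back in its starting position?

4

The out-shuffle permutes the 16 positions with cycle lengths [1, 1, 2, 4, 4, 4].
Every tile is home exactly when every cycle has completed a whole number of laps, i.e. after lcm(1, 2, 4) = 4 out-shuffles.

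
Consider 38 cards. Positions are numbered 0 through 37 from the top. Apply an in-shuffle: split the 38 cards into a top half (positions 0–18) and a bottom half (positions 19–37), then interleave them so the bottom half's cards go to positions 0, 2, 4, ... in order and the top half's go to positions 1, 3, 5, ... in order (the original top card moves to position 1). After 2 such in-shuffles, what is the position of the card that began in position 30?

6

Track the card's position through each in-shuffle:
30 → 22 → 6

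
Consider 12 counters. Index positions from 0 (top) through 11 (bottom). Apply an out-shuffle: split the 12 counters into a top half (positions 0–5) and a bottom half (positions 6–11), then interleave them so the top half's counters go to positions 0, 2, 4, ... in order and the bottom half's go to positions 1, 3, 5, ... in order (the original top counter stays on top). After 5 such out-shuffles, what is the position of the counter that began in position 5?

6

Track the counter's position through each out-shuffle:
5 → 10 → 9 → 7 → 3 → 6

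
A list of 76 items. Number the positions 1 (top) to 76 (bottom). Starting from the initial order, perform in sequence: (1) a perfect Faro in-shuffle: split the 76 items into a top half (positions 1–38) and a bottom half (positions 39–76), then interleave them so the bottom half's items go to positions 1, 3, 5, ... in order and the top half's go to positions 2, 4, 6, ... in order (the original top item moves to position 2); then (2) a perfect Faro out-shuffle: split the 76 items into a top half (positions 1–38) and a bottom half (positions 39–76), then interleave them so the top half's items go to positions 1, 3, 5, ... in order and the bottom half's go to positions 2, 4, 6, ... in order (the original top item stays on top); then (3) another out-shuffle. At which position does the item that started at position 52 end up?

Track the item from position 52 forward through each operation:
  after op 1 (in-shuffle): 52 → 27
  after op 2 (out-shuffle): 27 → 53
  after op 3 (out-shuffle): 53 → 30

30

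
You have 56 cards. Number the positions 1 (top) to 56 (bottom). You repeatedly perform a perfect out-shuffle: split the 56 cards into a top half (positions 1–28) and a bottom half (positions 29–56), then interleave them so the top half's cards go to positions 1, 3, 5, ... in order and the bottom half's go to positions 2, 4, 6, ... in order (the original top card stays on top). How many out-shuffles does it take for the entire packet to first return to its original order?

The out-shuffle permutes the 56 positions with cycle lengths [1, 1, 4, 10, 20, 20].
Every card is home exactly when every cycle has completed a whole number of laps, i.e. after lcm(1, 4, 10, 20) = 20 out-shuffles.

20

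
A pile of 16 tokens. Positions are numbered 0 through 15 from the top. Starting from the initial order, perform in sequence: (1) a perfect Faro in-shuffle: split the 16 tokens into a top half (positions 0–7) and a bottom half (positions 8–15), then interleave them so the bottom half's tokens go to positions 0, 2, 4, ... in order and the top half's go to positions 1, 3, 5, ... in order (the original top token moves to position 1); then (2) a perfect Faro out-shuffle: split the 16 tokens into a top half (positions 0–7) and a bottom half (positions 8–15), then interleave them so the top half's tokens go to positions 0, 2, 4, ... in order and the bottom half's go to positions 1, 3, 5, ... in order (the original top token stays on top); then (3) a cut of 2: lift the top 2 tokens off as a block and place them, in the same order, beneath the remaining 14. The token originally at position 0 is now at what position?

Track the token from position 0 forward through each operation:
  after op 1 (in-shuffle): 0 → 1
  after op 2 (out-shuffle): 1 → 2
  after op 3 (cut 2): 2 → 0

0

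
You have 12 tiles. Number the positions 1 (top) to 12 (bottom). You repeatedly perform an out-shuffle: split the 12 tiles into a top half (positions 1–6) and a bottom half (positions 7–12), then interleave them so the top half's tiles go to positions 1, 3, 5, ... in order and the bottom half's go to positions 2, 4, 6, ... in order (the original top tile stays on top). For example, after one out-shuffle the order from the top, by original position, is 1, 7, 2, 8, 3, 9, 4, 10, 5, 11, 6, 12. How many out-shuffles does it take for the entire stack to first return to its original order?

10

The out-shuffle permutes the 12 positions with cycle lengths [1, 1, 10].
Every tile is home exactly when every cycle has completed a whole number of laps, i.e. after lcm(1, 10) = 10 out-shuffles.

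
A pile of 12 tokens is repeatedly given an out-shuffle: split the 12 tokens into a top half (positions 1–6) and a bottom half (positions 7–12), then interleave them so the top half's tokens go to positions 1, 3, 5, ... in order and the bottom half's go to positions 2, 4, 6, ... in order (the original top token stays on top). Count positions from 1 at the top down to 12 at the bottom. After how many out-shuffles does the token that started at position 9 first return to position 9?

10

Follow position 9 under repeated out-shuffles:
9 → 6 → 11 → 10 → 8 → 4 → 7 → 2 → 3 → 5 → 9
It first returns after 10 out-shuffles.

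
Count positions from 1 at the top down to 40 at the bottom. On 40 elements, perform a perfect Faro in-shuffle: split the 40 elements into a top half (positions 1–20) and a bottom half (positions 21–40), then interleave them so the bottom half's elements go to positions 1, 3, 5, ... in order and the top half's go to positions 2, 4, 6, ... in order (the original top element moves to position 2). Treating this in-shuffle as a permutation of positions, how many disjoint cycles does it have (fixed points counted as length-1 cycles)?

Trace each unvisited position around until it returns:
(1 2 4 8 16 32 ... len 20) (3 6 12 24 7 14 ... len 20)
2 cycles in total.

2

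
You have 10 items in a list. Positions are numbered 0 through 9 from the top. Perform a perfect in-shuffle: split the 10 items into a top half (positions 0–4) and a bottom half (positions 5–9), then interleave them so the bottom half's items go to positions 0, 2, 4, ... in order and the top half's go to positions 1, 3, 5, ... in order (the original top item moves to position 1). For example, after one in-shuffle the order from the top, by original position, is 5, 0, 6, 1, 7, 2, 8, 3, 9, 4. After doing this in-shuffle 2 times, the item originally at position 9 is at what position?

6

Track the item's position through each in-shuffle:
9 → 8 → 6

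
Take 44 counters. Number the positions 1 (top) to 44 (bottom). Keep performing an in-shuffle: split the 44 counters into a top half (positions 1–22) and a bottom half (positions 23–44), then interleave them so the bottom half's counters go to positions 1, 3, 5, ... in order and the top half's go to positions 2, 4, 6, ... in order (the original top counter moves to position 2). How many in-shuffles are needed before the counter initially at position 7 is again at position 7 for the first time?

12

Follow position 7 under repeated in-shuffles:
7 → 14 → 28 → 11 → 22 → 44 → 43 → 41 → 37 → 29 → 13 → 26 → 7
It first returns after 12 in-shuffles.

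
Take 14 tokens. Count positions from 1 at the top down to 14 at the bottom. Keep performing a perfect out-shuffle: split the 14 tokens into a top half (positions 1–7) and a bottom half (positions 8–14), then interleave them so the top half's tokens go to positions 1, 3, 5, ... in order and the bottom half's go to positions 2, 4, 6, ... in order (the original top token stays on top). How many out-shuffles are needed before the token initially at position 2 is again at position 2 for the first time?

12

Follow position 2 under repeated out-shuffles:
2 → 3 → 5 → 9 → 4 → 7 → 13 → 12 → 10 → 6 → 11 → 8 → 2
It first returns after 12 out-shuffles.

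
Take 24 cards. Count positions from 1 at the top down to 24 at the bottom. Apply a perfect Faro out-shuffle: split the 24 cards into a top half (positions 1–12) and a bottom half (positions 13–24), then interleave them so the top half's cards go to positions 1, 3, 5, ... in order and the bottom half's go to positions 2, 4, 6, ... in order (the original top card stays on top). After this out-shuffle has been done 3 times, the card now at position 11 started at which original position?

Work backwards from position 11, undoing one out-shuffle at a time:
11 ← 6 ← 15 ← 8
So the card now at position 11 started at position 8.

8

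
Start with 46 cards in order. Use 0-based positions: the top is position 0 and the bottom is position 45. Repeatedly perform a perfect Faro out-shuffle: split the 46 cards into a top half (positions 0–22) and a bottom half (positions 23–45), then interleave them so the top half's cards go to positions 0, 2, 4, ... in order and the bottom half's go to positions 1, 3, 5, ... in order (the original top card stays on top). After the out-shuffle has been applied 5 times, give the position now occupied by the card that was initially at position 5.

25

Track the card's position through each out-shuffle:
5 → 10 → 20 → 40 → 35 → 25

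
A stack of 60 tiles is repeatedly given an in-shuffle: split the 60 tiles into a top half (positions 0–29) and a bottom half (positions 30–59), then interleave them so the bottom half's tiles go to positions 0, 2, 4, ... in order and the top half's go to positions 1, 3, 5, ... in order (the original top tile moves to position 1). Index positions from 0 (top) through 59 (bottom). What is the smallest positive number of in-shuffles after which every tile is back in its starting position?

The in-shuffle permutes the 60 positions with cycle lengths [60].
Every tile is home exactly when every cycle has completed a whole number of laps, i.e. after lcm(60) = 60 in-shuffles.

60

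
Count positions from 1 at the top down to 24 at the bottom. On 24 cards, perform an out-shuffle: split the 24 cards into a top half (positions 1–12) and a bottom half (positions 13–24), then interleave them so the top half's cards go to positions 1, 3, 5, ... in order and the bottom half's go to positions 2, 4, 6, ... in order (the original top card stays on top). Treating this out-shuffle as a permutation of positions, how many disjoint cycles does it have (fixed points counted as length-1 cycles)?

4

Trace each unvisited position around until it returns:
(1) (2 3 5 9 17 10 ... len 11) (6 11 21 18 12 23 ... len 11) (24)
4 cycles in total.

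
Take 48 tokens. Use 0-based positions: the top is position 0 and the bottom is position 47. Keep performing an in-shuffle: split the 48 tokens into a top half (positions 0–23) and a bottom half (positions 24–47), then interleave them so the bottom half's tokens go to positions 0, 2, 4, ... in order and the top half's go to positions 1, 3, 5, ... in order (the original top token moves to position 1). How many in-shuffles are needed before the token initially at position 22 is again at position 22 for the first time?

Follow position 22 under repeated in-shuffles:
22 → 45 → 42 → 36 → 24 → 0 → 1 → 3 → ... → 22 (length 21)
It first returns after 21 in-shuffles.

21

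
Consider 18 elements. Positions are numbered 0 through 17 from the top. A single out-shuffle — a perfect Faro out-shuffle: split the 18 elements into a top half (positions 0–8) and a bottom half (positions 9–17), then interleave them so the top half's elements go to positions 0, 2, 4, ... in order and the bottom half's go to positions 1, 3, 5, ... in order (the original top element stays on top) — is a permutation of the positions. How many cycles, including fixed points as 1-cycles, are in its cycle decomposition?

Trace each unvisited position around until it returns:
(0) (1 2 4 8 16 15 13 9) (3 6 12 7 14 11 5 10) (17)
4 cycles in total.

4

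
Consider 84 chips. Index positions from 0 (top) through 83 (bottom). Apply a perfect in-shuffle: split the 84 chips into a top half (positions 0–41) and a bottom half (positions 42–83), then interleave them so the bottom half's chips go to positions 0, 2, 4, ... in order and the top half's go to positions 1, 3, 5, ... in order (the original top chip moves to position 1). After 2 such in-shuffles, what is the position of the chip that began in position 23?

Track the chip's position through each in-shuffle:
23 → 47 → 10

10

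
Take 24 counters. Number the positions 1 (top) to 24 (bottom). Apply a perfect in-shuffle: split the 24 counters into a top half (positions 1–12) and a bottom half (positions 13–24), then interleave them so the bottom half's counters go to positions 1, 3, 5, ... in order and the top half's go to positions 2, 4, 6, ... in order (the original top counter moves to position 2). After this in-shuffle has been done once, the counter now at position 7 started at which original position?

16

Work backwards from position 7, undoing one in-shuffle at a time:
7 ← 16
So the counter now at position 7 started at position 16.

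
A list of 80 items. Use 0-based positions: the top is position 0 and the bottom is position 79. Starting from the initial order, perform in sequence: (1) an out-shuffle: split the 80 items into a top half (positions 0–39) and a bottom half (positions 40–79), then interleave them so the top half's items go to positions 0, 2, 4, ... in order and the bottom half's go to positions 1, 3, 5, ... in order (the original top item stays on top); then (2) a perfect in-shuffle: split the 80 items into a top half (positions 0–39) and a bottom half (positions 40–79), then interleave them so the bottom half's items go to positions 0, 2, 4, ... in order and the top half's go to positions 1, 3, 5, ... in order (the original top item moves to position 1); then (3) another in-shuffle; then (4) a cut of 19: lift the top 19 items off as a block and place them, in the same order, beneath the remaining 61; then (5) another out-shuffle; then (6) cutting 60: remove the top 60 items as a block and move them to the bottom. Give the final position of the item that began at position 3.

36

Track the item from position 3 forward through each operation:
  after op 1 (out-shuffle): 3 → 6
  after op 2 (in-shuffle): 6 → 13
  after op 3 (in-shuffle): 13 → 27
  after op 4 (cut 19): 27 → 8
  after op 5 (out-shuffle): 8 → 16
  after op 6 (cut 60): 16 → 36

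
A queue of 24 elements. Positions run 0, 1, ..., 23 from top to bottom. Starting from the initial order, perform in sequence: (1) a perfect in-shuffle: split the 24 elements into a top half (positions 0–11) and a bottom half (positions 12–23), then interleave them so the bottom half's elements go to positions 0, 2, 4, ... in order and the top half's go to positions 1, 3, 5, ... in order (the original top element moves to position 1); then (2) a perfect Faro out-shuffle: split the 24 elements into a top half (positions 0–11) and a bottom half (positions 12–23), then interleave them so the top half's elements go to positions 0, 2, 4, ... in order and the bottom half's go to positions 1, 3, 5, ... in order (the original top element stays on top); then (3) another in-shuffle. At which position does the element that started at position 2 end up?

21

Track the element from position 2 forward through each operation:
  after op 1 (in-shuffle): 2 → 5
  after op 2 (out-shuffle): 5 → 10
  after op 3 (in-shuffle): 10 → 21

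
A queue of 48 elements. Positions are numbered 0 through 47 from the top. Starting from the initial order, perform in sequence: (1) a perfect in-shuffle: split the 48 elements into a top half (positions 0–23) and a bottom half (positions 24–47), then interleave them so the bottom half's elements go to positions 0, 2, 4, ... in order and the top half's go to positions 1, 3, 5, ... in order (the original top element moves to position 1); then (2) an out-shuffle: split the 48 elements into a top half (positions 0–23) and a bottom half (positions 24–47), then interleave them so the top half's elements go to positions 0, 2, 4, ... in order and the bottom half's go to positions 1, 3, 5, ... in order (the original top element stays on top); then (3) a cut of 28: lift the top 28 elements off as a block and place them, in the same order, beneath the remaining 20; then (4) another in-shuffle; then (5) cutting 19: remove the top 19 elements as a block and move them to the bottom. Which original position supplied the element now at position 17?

5

Undo the operations in reverse order, starting from position 17:
  undo op 5 (cut 19): 17 ← 36
  undo op 4 (in-shuffle, from bottom half): 36 ← 42
  undo op 3 (cut 28): 42 ← 22
  undo op 2 (out-shuffle, from top half): 22 ← 11
  undo op 1 (in-shuffle, from top half): 11 ← 5
So the element at position 17 came from original position 5.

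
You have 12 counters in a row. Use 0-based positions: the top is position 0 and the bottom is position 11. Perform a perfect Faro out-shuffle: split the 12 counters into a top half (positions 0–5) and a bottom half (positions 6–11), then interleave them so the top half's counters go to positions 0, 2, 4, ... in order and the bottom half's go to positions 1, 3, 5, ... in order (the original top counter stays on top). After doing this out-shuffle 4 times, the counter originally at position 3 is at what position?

4

Track the counter's position through each out-shuffle:
3 → 6 → 1 → 2 → 4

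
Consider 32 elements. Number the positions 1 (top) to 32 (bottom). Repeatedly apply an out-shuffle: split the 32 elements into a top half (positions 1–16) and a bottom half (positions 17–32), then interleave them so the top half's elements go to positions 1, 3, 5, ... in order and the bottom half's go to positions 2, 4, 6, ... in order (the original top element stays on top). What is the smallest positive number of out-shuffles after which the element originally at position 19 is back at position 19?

Follow position 19 under repeated out-shuffles:
19 → 6 → 11 → 21 → 10 → 19
It first returns after 5 out-shuffles.

5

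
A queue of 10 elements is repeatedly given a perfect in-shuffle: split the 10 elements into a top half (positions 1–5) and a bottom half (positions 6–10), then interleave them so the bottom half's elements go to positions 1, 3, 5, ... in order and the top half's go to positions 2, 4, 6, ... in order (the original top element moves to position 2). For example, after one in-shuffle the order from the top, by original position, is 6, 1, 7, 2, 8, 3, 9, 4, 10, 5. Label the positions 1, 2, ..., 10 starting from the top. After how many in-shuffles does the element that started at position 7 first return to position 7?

Follow position 7 under repeated in-shuffles:
7 → 3 → 6 → 1 → 2 → 4 → 8 → 5 → 10 → 9 → 7
It first returns after 10 in-shuffles.

10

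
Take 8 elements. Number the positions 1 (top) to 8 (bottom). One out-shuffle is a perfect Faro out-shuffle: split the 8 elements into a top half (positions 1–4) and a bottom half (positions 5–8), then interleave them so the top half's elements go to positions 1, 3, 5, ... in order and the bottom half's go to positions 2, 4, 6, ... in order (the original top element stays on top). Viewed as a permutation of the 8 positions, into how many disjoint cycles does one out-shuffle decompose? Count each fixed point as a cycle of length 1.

4

Trace each unvisited position around until it returns:
(1) (2 3 5) (4 7 6) (8)
4 cycles in total.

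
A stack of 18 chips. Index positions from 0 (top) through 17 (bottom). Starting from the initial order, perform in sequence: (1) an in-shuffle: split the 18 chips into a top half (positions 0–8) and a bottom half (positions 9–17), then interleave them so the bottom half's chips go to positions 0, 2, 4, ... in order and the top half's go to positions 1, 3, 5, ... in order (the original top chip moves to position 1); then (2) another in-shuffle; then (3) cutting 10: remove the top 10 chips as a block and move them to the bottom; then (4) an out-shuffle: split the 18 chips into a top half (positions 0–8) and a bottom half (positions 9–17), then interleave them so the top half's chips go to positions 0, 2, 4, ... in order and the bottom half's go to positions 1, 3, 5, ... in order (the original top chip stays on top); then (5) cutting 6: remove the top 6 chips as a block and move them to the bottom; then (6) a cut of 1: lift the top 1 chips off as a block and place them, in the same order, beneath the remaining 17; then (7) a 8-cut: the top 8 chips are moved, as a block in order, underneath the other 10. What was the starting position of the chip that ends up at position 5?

Undo the operations in reverse order, starting from position 5:
  undo op 7 (cut 8): 5 ← 13
  undo op 6 (cut 1): 13 ← 14
  undo op 5 (cut 6): 14 ← 2
  undo op 4 (out-shuffle, from top half): 2 ← 1
  undo op 3 (cut 10): 1 ← 11
  undo op 2 (in-shuffle, from top half): 11 ← 5
  undo op 1 (in-shuffle, from top half): 5 ← 2
So the chip at position 5 came from original position 2.

2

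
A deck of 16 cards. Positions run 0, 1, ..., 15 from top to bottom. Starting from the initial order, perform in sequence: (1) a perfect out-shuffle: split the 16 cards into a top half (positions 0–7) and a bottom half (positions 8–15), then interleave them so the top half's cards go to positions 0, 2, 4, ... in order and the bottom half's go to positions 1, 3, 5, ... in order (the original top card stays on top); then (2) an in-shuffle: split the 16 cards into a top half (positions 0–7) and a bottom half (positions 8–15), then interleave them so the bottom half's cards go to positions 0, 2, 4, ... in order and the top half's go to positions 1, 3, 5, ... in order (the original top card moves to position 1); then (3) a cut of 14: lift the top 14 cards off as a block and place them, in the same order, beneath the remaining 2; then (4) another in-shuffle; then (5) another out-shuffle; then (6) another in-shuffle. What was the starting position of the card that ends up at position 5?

15

Undo the operations in reverse order, starting from position 5:
  undo op 6 (in-shuffle, from top half): 5 ← 2
  undo op 5 (out-shuffle, from top half): 2 ← 1
  undo op 4 (in-shuffle, from top half): 1 ← 0
  undo op 3 (cut 14): 0 ← 14
  undo op 2 (in-shuffle, from bottom half): 14 ← 15
  undo op 1 (out-shuffle, from bottom half): 15 ← 15
So the card at position 5 came from original position 15.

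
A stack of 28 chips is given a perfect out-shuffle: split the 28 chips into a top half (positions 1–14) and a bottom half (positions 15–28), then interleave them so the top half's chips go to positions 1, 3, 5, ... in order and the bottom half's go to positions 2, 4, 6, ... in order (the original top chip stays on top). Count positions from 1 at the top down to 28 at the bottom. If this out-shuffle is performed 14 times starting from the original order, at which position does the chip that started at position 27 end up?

Track position through each out-shuffle: 27 → 26 → 24 → 20 → 12 → ... (continuing for 14 shuffles total) → 6.

6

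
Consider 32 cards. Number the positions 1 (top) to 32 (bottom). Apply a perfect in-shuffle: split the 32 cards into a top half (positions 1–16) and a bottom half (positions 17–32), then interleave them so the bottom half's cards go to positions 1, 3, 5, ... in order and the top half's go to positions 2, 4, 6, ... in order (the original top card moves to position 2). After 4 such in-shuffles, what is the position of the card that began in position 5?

14

Track the card's position through each in-shuffle:
5 → 10 → 20 → 7 → 14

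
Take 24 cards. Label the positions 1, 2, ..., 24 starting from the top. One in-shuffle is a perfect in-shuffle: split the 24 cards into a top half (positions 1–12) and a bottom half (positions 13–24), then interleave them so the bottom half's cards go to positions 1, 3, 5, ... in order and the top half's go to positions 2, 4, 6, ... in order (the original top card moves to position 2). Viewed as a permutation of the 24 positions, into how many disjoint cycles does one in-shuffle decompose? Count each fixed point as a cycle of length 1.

2

Trace each unvisited position around until it returns:
(1 2 4 8 16 7 ... len 20) (5 10 20 15)
2 cycles in total.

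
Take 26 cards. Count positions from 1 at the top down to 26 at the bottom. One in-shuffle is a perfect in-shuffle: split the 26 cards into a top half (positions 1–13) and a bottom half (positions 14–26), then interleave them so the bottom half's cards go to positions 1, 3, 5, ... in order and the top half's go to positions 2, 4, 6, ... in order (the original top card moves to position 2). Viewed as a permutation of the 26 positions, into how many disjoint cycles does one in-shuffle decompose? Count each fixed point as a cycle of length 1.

3

Trace each unvisited position around until it returns:
(1 2 4 8 16 5 ... len 18) (3 6 12 24 21 15) (9 18)
3 cycles in total.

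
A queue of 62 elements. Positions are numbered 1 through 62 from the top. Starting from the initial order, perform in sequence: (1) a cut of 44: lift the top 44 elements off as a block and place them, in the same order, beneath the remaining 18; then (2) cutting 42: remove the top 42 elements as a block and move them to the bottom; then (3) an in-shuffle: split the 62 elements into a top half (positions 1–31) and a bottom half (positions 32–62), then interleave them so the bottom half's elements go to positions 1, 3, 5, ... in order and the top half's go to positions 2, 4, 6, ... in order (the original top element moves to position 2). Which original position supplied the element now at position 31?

9

Undo the operations in reverse order, starting from position 31:
  undo op 3 (in-shuffle, from bottom half): 31 ← 47
  undo op 2 (cut 42): 47 ← 27
  undo op 1 (cut 44): 27 ← 9
So the element at position 31 came from original position 9.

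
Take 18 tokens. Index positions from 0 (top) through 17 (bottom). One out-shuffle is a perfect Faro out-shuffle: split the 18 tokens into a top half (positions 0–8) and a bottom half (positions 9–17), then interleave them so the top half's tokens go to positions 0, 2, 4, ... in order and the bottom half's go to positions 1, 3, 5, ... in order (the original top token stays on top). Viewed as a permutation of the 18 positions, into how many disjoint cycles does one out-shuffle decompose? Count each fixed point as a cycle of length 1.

Trace each unvisited position around until it returns:
(0) (1 2 4 8 16 15 13 9) (3 6 12 7 14 11 5 10) (17)
4 cycles in total.

4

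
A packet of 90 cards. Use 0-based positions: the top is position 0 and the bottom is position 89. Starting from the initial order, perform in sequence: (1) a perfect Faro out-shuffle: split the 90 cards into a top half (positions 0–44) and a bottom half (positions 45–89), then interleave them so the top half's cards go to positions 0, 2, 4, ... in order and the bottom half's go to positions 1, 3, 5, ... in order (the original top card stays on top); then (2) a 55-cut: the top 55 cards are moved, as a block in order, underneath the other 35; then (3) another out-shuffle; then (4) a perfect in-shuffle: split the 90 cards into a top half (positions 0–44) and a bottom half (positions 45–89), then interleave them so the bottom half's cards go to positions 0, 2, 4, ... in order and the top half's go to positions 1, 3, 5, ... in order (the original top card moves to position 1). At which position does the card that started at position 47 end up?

Track the card from position 47 forward through each operation:
  after op 1 (out-shuffle): 47 → 5
  after op 2 (cut 55): 5 → 40
  after op 3 (out-shuffle): 40 → 80
  after op 4 (in-shuffle): 80 → 70

70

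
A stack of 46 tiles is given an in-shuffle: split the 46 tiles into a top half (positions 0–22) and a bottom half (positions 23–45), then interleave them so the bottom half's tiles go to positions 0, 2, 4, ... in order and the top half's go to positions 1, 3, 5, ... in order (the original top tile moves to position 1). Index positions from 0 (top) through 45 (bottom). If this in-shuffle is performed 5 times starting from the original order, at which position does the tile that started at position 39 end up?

Track the tile's position through each in-shuffle:
39 → 32 → 18 → 37 → 28 → 10

10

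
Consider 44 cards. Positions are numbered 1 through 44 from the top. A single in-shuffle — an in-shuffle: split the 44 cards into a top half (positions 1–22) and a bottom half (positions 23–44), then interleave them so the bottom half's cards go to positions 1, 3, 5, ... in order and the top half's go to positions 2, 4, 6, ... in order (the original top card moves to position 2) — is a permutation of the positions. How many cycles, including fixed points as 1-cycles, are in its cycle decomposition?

Trace each unvisited position around until it returns:
(1 2 4 8 16 32 ... len 12) (3 6 12 24) (5 10 20 40 35 25) (7 14 28 11 22 44 ... len 12) (9 18 36 27) (15 30) (21 42 39 33)
7 cycles in total.

7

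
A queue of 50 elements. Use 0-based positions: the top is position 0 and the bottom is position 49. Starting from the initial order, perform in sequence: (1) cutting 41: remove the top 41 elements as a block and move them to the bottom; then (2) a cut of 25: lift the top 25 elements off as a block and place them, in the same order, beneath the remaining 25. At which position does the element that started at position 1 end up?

Track the element from position 1 forward through each operation:
  after op 1 (cut 41): 1 → 10
  after op 2 (cut 25): 10 → 35

35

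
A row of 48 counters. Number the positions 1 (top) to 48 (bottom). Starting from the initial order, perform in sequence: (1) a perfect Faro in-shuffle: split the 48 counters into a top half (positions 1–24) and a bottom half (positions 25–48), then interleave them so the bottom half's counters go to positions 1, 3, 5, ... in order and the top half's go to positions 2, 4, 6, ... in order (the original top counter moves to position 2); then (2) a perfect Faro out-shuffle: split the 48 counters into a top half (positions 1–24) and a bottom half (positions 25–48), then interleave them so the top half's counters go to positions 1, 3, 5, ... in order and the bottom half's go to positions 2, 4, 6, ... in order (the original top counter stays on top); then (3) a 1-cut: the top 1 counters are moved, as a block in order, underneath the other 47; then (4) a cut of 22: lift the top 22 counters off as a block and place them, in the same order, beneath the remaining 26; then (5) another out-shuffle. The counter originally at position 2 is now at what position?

16

Track the counter from position 2 forward through each operation:
  after op 1 (in-shuffle): 2 → 4
  after op 2 (out-shuffle): 4 → 7
  after op 3 (cut 1): 7 → 6
  after op 4 (cut 22): 6 → 32
  after op 5 (out-shuffle): 32 → 16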